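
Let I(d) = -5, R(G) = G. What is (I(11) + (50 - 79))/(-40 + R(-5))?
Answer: 34/45 ≈ 0.75556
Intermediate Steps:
(I(11) + (50 - 79))/(-40 + R(-5)) = (-5 + (50 - 79))/(-40 - 5) = (-5 - 29)/(-45) = -1/45*(-34) = 34/45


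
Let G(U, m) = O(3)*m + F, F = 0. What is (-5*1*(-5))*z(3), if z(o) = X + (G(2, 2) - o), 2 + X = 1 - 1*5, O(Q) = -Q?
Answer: -375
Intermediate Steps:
X = -6 (X = -2 + (1 - 1*5) = -2 + (1 - 5) = -2 - 4 = -6)
G(U, m) = -3*m (G(U, m) = (-1*3)*m + 0 = -3*m + 0 = -3*m)
z(o) = -12 - o (z(o) = -6 + (-3*2 - o) = -6 + (-6 - o) = -12 - o)
(-5*1*(-5))*z(3) = (-5*1*(-5))*(-12 - 1*3) = (-5*(-5))*(-12 - 3) = 25*(-15) = -375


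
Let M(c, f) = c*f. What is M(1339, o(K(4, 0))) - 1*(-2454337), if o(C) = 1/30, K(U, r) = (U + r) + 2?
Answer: 73631449/30 ≈ 2.4544e+6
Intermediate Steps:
K(U, r) = 2 + U + r
o(C) = 1/30
M(1339, o(K(4, 0))) - 1*(-2454337) = 1339*(1/30) - 1*(-2454337) = 1339/30 + 2454337 = 73631449/30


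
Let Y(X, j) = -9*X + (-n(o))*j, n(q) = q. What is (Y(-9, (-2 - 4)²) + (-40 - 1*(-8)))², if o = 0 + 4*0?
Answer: 2401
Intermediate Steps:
o = 0 (o = 0 + 0 = 0)
Y(X, j) = -9*X (Y(X, j) = -9*X + (-1*0)*j = -9*X + 0*j = -9*X + 0 = -9*X)
(Y(-9, (-2 - 4)²) + (-40 - 1*(-8)))² = (-9*(-9) + (-40 - 1*(-8)))² = (81 + (-40 + 8))² = (81 - 32)² = 49² = 2401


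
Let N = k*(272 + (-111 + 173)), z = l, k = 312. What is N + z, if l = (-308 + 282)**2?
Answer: 104884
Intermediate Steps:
l = 676 (l = (-26)**2 = 676)
z = 676
N = 104208 (N = 312*(272 + (-111 + 173)) = 312*(272 + 62) = 312*334 = 104208)
N + z = 104208 + 676 = 104884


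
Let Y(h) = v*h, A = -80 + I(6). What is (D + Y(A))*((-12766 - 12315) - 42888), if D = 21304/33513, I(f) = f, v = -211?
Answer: -35567721356134/33513 ≈ -1.0613e+9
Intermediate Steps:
A = -74 (A = -80 + 6 = -74)
Y(h) = -211*h
D = 21304/33513 (D = 21304*(1/33513) = 21304/33513 ≈ 0.63569)
(D + Y(A))*((-12766 - 12315) - 42888) = (21304/33513 - 211*(-74))*((-12766 - 12315) - 42888) = (21304/33513 + 15614)*(-25081 - 42888) = (523293286/33513)*(-67969) = -35567721356134/33513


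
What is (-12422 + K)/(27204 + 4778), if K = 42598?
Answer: 15088/15991 ≈ 0.94353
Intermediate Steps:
(-12422 + K)/(27204 + 4778) = (-12422 + 42598)/(27204 + 4778) = 30176/31982 = 30176*(1/31982) = 15088/15991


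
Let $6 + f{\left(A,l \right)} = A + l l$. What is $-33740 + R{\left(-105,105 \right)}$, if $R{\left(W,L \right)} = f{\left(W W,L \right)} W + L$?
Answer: $-2348255$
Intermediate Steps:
$f{\left(A,l \right)} = -6 + A + l^{2}$ ($f{\left(A,l \right)} = -6 + \left(A + l l\right) = -6 + \left(A + l^{2}\right) = -6 + A + l^{2}$)
$R{\left(W,L \right)} = L + W \left(-6 + L^{2} + W^{2}\right)$ ($R{\left(W,L \right)} = \left(-6 + W W + L^{2}\right) W + L = \left(-6 + W^{2} + L^{2}\right) W + L = \left(-6 + L^{2} + W^{2}\right) W + L = W \left(-6 + L^{2} + W^{2}\right) + L = L + W \left(-6 + L^{2} + W^{2}\right)$)
$-33740 + R{\left(-105,105 \right)} = -33740 + \left(105 - 105 \left(-6 + 105^{2} + \left(-105\right)^{2}\right)\right) = -33740 + \left(105 - 105 \left(-6 + 11025 + 11025\right)\right) = -33740 + \left(105 - 2314620\right) = -33740 - 2314515 = -2348255$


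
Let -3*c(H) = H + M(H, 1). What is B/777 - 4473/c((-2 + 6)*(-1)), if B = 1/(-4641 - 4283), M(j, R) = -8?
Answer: -1938471838/1733487 ≈ -1118.3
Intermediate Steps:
B = -1/8924 (B = 1/(-8924) = -1/8924 ≈ -0.00011206)
c(H) = 8/3 - H/3 (c(H) = -(H - 8)/3 = -(-8 + H)/3 = 8/3 - H/3)
B/777 - 4473/c((-2 + 6)*(-1)) = -1/8924/777 - 4473/(8/3 - (-2 + 6)*(-1)/3) = -1/8924*1/777 - 4473/(8/3 - 4*(-1)/3) = -1/6933948 - 4473/(8/3 - ⅓*(-4)) = -1/6933948 - 4473/(8/3 + 4/3) = -1/6933948 - 4473/4 = -1938471838/1733487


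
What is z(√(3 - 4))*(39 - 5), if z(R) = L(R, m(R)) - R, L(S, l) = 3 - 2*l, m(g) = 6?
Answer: -306 - 34*I ≈ -306.0 - 34.0*I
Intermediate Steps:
z(R) = -9 - R (z(R) = (3 - 2*6) - R = (3 - 12) - R = -9 - R)
z(√(3 - 4))*(39 - 5) = (-9 - √(3 - 4))*(39 - 5) = (-9 - √(-1))*34 = (-9 - I)*34 = -306 - 34*I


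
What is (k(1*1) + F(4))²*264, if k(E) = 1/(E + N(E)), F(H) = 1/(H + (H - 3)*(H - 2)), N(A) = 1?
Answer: 352/3 ≈ 117.33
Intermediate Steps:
F(H) = 1/(H + (-3 + H)*(-2 + H))
k(E) = 1/(1 + E) (k(E) = 1/(E + 1) = 1/(1 + E))
(k(1*1) + F(4))²*264 = (1/(1 + 1*1) + 1/(6 + 4² - 4*4))²*264 = (1/(1 + 1) + 1/(6 + 16 - 16))²*264 = (1/2 + 1/6)²*264 = (½ + ⅙)²*264 = (⅔)²*264 = (4/9)*264 = 352/3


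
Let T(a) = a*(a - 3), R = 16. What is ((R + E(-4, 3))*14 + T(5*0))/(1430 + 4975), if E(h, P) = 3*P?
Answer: 10/183 ≈ 0.054645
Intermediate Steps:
T(a) = a*(-3 + a)
((R + E(-4, 3))*14 + T(5*0))/(1430 + 4975) = ((16 + 3*3)*14 + (5*0)*(-3 + 5*0))/(1430 + 4975) = ((16 + 9)*14 + 0*(-3 + 0))/6405 = (25*14 + 0*(-3))*(1/6405) = (350 + 0)*(1/6405) = 350*(1/6405) = 10/183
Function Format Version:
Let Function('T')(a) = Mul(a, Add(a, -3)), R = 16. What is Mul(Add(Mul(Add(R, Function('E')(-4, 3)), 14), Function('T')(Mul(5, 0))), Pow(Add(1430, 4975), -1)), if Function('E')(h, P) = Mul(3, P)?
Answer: Rational(10, 183) ≈ 0.054645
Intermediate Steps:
Function('T')(a) = Mul(a, Add(-3, a))
Mul(Add(Mul(Add(R, Function('E')(-4, 3)), 14), Function('T')(Mul(5, 0))), Pow(Add(1430, 4975), -1)) = Mul(Add(Mul(Add(16, Mul(3, 3)), 14), Mul(Mul(5, 0), Add(-3, Mul(5, 0)))), Pow(Add(1430, 4975), -1)) = Mul(Add(Mul(Add(16, 9), 14), Mul(0, Add(-3, 0))), Pow(6405, -1)) = Mul(Add(Mul(25, 14), Mul(0, -3)), Rational(1, 6405)) = Mul(Add(350, 0), Rational(1, 6405)) = Mul(350, Rational(1, 6405)) = Rational(10, 183)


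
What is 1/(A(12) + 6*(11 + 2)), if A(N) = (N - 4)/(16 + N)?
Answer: 7/548 ≈ 0.012774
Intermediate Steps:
A(N) = (-4 + N)/(16 + N)
1/(A(12) + 6*(11 + 2)) = 1/((-4 + 12)/(16 + 12) + 6*(11 + 2)) = 1/(8/28 + 6*13) = 1/((1/28)*8 + 78) = 1/(2/7 + 78) = 1/(548/7) = 7/548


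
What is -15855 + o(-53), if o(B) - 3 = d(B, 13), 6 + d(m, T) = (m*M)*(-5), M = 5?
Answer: -14533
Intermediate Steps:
d(m, T) = -6 - 25*m (d(m, T) = -6 + (m*5)*(-5) = -6 + (5*m)*(-5) = -6 - 25*m)
o(B) = -3 - 25*B (o(B) = 3 + (-6 - 25*B) = -3 - 25*B)
-15855 + o(-53) = -15855 + (-3 - 25*(-53)) = -15855 + (-3 + 1325) = -15855 + 1322 = -14533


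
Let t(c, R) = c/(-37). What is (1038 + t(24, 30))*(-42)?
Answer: -1612044/37 ≈ -43569.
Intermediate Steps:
t(c, R) = -c/37 (t(c, R) = c*(-1/37) = -c/37)
(1038 + t(24, 30))*(-42) = (1038 - 1/37*24)*(-42) = (1038 - 24/37)*(-42) = (38382/37)*(-42) = -1612044/37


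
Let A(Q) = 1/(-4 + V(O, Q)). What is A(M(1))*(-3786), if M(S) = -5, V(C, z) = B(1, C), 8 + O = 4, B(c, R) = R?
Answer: 1893/4 ≈ 473.25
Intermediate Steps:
O = -4 (O = -8 + 4 = -4)
V(C, z) = C
A(Q) = -⅛ (A(Q) = 1/(-4 - 4) = 1/(-8) = -⅛)
A(M(1))*(-3786) = -⅛*(-3786) = 1893/4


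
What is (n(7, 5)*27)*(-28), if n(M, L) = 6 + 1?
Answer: -5292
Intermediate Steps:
n(M, L) = 7
(n(7, 5)*27)*(-28) = (7*27)*(-28) = 189*(-28) = -5292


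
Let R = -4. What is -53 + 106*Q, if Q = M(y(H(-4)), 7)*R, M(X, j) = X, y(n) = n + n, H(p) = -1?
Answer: 795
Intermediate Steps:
y(n) = 2*n
Q = 8 (Q = (2*(-1))*(-4) = -2*(-4) = 8)
-53 + 106*Q = -53 + 106*8 = -53 + 848 = 795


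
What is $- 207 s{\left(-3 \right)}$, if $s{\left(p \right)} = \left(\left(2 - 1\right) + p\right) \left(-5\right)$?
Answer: $-2070$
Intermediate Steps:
$s{\left(p \right)} = -5 - 5 p$ ($s{\left(p \right)} = \left(1 + p\right) \left(-5\right) = -5 - 5 p$)
$- 207 s{\left(-3 \right)} = - 207 \left(-5 - -15\right) = - 207 \left(-5 + 15\right) = \left(-207\right) 10 = -2070$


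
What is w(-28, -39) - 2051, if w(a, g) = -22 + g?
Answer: -2112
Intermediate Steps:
w(-28, -39) - 2051 = (-22 - 39) - 2051 = -61 - 2051 = -2112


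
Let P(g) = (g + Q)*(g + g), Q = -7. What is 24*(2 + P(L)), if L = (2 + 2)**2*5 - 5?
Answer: 244848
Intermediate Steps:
L = 75 (L = 4**2*5 - 5 = 16*5 - 5 = 80 - 5 = 75)
P(g) = 2*g*(-7 + g) (P(g) = (g - 7)*(g + g) = (-7 + g)*(2*g) = 2*g*(-7 + g))
24*(2 + P(L)) = 24*(2 + 2*75*(-7 + 75)) = 24*(2 + 2*75*68) = 24*(2 + 10200) = 24*10202 = 244848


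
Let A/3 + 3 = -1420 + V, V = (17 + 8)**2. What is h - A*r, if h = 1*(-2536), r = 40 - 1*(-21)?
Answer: 143498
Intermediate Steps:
V = 625 (V = 25**2 = 625)
A = -2394 (A = -9 + 3*(-1420 + 625) = -9 + 3*(-795) = -9 - 2385 = -2394)
r = 61 (r = 40 + 21 = 61)
h = -2536
h - A*r = -2536 - (-2394)*61 = -2536 - 1*(-146034) = -2536 + 146034 = 143498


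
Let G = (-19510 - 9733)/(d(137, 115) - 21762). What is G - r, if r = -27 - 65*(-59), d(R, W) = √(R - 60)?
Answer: -1802773644970/473584567 + 29243*√77/473584567 ≈ -3806.7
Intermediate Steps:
d(R, W) = √(-60 + R)
G = -29243/(-21762 + √77) (G = (-19510 - 9733)/(√(-60 + 137) - 21762) = -29243/(√77 - 21762) = -29243/(-21762 + √77) ≈ 1.3443)
r = 3808 (r = -27 + 3835 = 3808)
G - r = (636386166/473584567 + 29243*√77/473584567) - 1*3808 = (636386166/473584567 + 29243*√77/473584567) - 3808 = -1802773644970/473584567 + 29243*√77/473584567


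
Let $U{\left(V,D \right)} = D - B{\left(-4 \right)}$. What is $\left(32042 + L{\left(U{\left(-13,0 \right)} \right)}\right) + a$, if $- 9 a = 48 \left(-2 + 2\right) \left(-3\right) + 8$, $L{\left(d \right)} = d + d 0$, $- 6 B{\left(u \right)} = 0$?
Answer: $\frac{288370}{9} \approx 32041.0$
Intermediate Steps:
$B{\left(u \right)} = 0$ ($B{\left(u \right)} = \left(- \frac{1}{6}\right) 0 = 0$)
$U{\left(V,D \right)} = D$ ($U{\left(V,D \right)} = D - 0 = D + 0 = D$)
$L{\left(d \right)} = d$ ($L{\left(d \right)} = d + 0 = d$)
$a = - \frac{8}{9}$ ($a = - \frac{48 \left(-2 + 2\right) \left(-3\right) + 8}{9} = - \frac{48 \cdot 0 \left(-3\right) + 8}{9} = - \frac{48 \cdot 0 + 8}{9} = - \frac{0 + 8}{9} = \left(- \frac{1}{9}\right) 8 = - \frac{8}{9} \approx -0.88889$)
$\left(32042 + L{\left(U{\left(-13,0 \right)} \right)}\right) + a = \left(32042 + 0\right) - \frac{8}{9} = 32042 - \frac{8}{9} = \frac{288370}{9}$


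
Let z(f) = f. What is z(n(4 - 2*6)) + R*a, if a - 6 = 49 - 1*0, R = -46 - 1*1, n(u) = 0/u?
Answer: -2585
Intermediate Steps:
n(u) = 0
R = -47 (R = -46 - 1 = -47)
a = 55 (a = 6 + (49 - 1*0) = 6 + (49 + 0) = 6 + 49 = 55)
z(n(4 - 2*6)) + R*a = 0 - 47*55 = 0 - 2585 = -2585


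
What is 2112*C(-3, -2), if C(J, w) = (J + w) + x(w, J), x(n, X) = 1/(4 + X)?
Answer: -8448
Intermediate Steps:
C(J, w) = J + w + 1/(4 + J) (C(J, w) = (J + w) + 1/(4 + J) = J + w + 1/(4 + J))
2112*C(-3, -2) = 2112*((1 + (4 - 3)*(-3 - 2))/(4 - 3)) = 2112*((1 + 1*(-5))/1) = 2112*(1*(1 - 5)) = 2112*(1*(-4)) = 2112*(-4) = -8448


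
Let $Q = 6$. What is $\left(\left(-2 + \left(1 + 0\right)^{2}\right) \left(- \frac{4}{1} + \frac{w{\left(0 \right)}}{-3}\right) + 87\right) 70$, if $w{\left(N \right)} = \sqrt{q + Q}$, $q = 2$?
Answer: $6370 + \frac{140 \sqrt{2}}{3} \approx 6436.0$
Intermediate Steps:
$w{\left(N \right)} = 2 \sqrt{2}$ ($w{\left(N \right)} = \sqrt{2 + 6} = \sqrt{8} = 2 \sqrt{2}$)
$\left(\left(-2 + \left(1 + 0\right)^{2}\right) \left(- \frac{4}{1} + \frac{w{\left(0 \right)}}{-3}\right) + 87\right) 70 = \left(\left(-2 + \left(1 + 0\right)^{2}\right) \left(- \frac{4}{1} + \frac{2 \sqrt{2}}{-3}\right) + 87\right) 70 = \left(\left(-2 + 1^{2}\right) \left(\left(-4\right) 1 + 2 \sqrt{2} \left(- \frac{1}{3}\right)\right) + 87\right) 70 = \left(\left(-2 + 1\right) \left(-4 - \frac{2 \sqrt{2}}{3}\right) + 87\right) 70 = \left(- (-4 - \frac{2 \sqrt{2}}{3}) + 87\right) 70 = \left(\left(4 + \frac{2 \sqrt{2}}{3}\right) + 87\right) 70 = \left(91 + \frac{2 \sqrt{2}}{3}\right) 70 = 6370 + \frac{140 \sqrt{2}}{3}$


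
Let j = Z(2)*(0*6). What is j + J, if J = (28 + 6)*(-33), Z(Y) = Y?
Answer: -1122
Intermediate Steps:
J = -1122 (J = 34*(-33) = -1122)
j = 0 (j = 2*(0*6) = 2*0 = 0)
j + J = 0 - 1122 = -1122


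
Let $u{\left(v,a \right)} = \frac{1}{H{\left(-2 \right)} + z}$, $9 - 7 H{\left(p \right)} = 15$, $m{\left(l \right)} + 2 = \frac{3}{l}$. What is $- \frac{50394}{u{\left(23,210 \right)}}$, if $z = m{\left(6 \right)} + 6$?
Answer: $- \frac{1285047}{7} \approx -1.8358 \cdot 10^{5}$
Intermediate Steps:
$m{\left(l \right)} = -2 + \frac{3}{l}$
$H{\left(p \right)} = - \frac{6}{7}$ ($H{\left(p \right)} = \frac{9}{7} - \frac{15}{7} = - \frac{6}{7}$)
$z = \frac{9}{2}$ ($z = \left(-2 + \frac{3}{6}\right) + 6 = \left(-2 + 3 \cdot \frac{1}{6}\right) + 6 = \left(-2 + \frac{1}{2}\right) + 6 = - \frac{3}{2} + 6 = \frac{9}{2} \approx 4.5$)
$u{\left(v,a \right)} = \frac{14}{51}$ ($u{\left(v,a \right)} = \frac{1}{- \frac{6}{7} + \frac{9}{2}} = \frac{1}{\frac{51}{14}} = \frac{14}{51}$)
$- \frac{50394}{u{\left(23,210 \right)}} = - \frac{50394}{\frac{14}{51}} = \left(-50394\right) \frac{51}{14} = - \frac{1285047}{7}$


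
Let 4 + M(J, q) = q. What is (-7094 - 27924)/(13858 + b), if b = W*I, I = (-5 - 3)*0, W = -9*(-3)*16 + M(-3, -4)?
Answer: -17509/6929 ≈ -2.5269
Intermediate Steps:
M(J, q) = -4 + q
W = 424 (W = -9*(-3)*16 + (-4 - 4) = 27*16 - 8 = 432 - 8 = 424)
I = 0 (I = -8*0 = 0)
b = 0 (b = 424*0 = 0)
(-7094 - 27924)/(13858 + b) = (-7094 - 27924)/(13858 + 0) = -35018/13858 = -35018*1/13858 = -17509/6929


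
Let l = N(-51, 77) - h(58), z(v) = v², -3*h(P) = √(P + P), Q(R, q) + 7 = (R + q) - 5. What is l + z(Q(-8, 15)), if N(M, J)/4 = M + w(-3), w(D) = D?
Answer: -191 + 2*√29/3 ≈ -187.41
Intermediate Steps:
Q(R, q) = -12 + R + q (Q(R, q) = -7 + ((R + q) - 5) = -7 + (-5 + R + q) = -12 + R + q)
h(P) = -√2*√P/3 (h(P) = -√(P + P)/3 = -√2*√P/3)
N(M, J) = -12 + 4*M (N(M, J) = 4*(M - 3) = 4*(-3 + M) = -12 + 4*M)
l = -216 + 2*√29/3 (l = (-12 + 4*(-51)) - (-1)*√2*√58/3 = (-12 - 204) - (-2)*√29/3 = -216 + 2*√29/3 ≈ -212.41)
l + z(Q(-8, 15)) = (-216 + 2*√29/3) + (-12 - 8 + 15)² = (-216 + 2*√29/3) + (-5)² = (-216 + 2*√29/3) + 25 = -191 + 2*√29/3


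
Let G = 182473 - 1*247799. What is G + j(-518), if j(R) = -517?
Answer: -65843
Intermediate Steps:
G = -65326 (G = 182473 - 247799 = -65326)
G + j(-518) = -65326 - 517 = -65843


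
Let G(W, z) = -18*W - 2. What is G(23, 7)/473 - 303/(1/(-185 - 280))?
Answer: 66642919/473 ≈ 1.4089e+5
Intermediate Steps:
G(W, z) = -2 - 18*W
G(23, 7)/473 - 303/(1/(-185 - 280)) = (-2 - 18*23)/473 - 303/(1/(-185 - 280)) = (-2 - 414)*(1/473) - 303/(1/(-465)) = -416*1/473 - 303/(-1/465) = -416/473 - 303*(-465) = -416/473 + 140895 = 66642919/473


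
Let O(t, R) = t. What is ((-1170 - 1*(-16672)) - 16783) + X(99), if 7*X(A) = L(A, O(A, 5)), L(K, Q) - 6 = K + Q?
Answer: -8763/7 ≈ -1251.9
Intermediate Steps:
L(K, Q) = 6 + K + Q (L(K, Q) = 6 + (K + Q) = 6 + K + Q)
X(A) = 6/7 + 2*A/7 (X(A) = (6 + A + A)/7 = (6 + 2*A)/7 = 6/7 + 2*A/7)
((-1170 - 1*(-16672)) - 16783) + X(99) = ((-1170 - 1*(-16672)) - 16783) + (6/7 + (2/7)*99) = ((-1170 + 16672) - 16783) + (6/7 + 198/7) = (15502 - 16783) + 204/7 = -1281 + 204/7 = -8763/7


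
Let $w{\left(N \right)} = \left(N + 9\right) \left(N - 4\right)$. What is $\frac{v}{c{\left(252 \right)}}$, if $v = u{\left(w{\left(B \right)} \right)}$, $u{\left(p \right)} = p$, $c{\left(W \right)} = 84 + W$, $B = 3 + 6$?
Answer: $\frac{15}{56} \approx 0.26786$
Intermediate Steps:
$B = 9$
$w{\left(N \right)} = \left(-4 + N\right) \left(9 + N\right)$ ($w{\left(N \right)} = \left(9 + N\right) \left(-4 + N\right) = \left(-4 + N\right) \left(9 + N\right)$)
$v = 90$ ($v = -36 + 9^{2} + 5 \cdot 9 = -36 + 81 + 45 = 90$)
$\frac{v}{c{\left(252 \right)}} = \frac{90}{84 + 252} = \frac{90}{336} = 90 \cdot \frac{1}{336} = \frac{15}{56}$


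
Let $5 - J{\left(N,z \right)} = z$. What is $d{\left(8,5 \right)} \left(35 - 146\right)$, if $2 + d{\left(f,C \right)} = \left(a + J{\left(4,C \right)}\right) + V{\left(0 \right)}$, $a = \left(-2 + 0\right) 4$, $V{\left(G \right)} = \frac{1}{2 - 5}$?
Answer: $1147$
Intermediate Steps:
$J{\left(N,z \right)} = 5 - z$
$V{\left(G \right)} = - \frac{1}{3}$ ($V{\left(G \right)} = \frac{1}{-3} = - \frac{1}{3}$)
$a = -8$ ($a = \left(-2\right) 4 = -8$)
$d{\left(f,C \right)} = - \frac{16}{3} - C$ ($d{\left(f,C \right)} = -2 - \left(\frac{10}{3} + C\right) = - \frac{16}{3} - C$)
$d{\left(8,5 \right)} \left(35 - 146\right) = \left(- \frac{16}{3} - 5\right) \left(35 - 146\right) = \left(- \frac{16}{3} - 5\right) \left(-111\right) = \left(- \frac{31}{3}\right) \left(-111\right) = 1147$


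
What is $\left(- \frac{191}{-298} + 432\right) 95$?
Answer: $\frac{12248065}{298} \approx 41101.0$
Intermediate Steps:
$\left(- \frac{191}{-298} + 432\right) 95 = \left(\left(-191\right) \left(- \frac{1}{298}\right) + 432\right) 95 = \left(\frac{191}{298} + 432\right) 95 = \frac{128927}{298} \cdot 95 = \frac{12248065}{298}$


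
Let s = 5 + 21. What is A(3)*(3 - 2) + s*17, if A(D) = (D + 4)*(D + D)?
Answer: 484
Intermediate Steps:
A(D) = 2*D*(4 + D) (A(D) = (4 + D)*(2*D) = 2*D*(4 + D))
s = 26
A(3)*(3 - 2) + s*17 = (2*3*(4 + 3))*(3 - 2) + 26*17 = (2*3*7)*1 + 442 = 42*1 + 442 = 42 + 442 = 484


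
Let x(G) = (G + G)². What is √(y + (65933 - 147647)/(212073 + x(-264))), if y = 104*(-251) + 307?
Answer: I*√690620513876639/163619 ≈ 160.61*I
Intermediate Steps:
x(G) = 4*G² (x(G) = (2*G)² = 4*G²)
y = -25797 (y = -26104 + 307 = -25797)
√(y + (65933 - 147647)/(212073 + x(-264))) = √(-25797 + (65933 - 147647)/(212073 + 4*(-264)²)) = √(-25797 - 81714/(212073 + 4*69696)) = √(-25797 - 81714/(212073 + 278784)) = √(-25797 - 81714/490857) = √(-25797 - 81714*1/490857) = √(-25797 - 27238/163619) = √(-4220906581/163619) = I*√690620513876639/163619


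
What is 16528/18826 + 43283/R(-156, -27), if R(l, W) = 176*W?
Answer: -368152351/44730576 ≈ -8.2304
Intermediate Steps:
16528/18826 + 43283/R(-156, -27) = 16528/18826 + 43283/((176*(-27))) = 16528*(1/18826) + 43283/(-4752) = 8264/9413 + 43283*(-1/4752) = 8264/9413 - 43283/4752 = -368152351/44730576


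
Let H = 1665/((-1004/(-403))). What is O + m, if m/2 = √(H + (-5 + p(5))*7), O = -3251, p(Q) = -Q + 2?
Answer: -3251 + 29*√183481/251 ≈ -3201.5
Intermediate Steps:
p(Q) = 2 - Q
H = 670995/1004 (H = 1665/((-1004*(-1/403))) = 1665/(1004/403) = 1665*(403/1004) = 670995/1004 ≈ 668.32)
m = 29*√183481/251 (m = 2*√(670995/1004 + (-5 + (2 - 1*5))*7) = 2*√(670995/1004 + (-5 + (2 - 5))*7) = 2*√(670995/1004 + (-5 - 3)*7) = 2*√(670995/1004 - 8*7) = 2*√(670995/1004 - 56) = 2*√(614771/1004) = 2*(29*√183481/502) = 29*√183481/251 ≈ 49.490)
O + m = -3251 + 29*√183481/251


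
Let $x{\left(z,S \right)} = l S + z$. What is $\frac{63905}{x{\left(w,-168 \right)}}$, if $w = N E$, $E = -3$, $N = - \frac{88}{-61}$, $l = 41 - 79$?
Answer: $\frac{779641}{77832} \approx 10.017$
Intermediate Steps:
$l = -38$
$N = \frac{88}{61}$ ($N = \left(-88\right) \left(- \frac{1}{61}\right) = \frac{88}{61} \approx 1.4426$)
$w = - \frac{264}{61}$ ($w = \frac{88}{61} \left(-3\right) = - \frac{264}{61} \approx -4.3279$)
$x{\left(z,S \right)} = z - 38 S$ ($x{\left(z,S \right)} = - 38 S + z = z - 38 S$)
$\frac{63905}{x{\left(w,-168 \right)}} = \frac{63905}{- \frac{264}{61} - -6384} = \frac{63905}{- \frac{264}{61} + 6384} = \frac{63905}{\frac{389160}{61}} = 63905 \cdot \frac{61}{389160} = \frac{779641}{77832}$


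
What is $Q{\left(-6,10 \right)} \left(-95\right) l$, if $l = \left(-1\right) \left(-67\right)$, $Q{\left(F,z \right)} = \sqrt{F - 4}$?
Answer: $- 6365 i \sqrt{10} \approx - 20128.0 i$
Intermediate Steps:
$Q{\left(F,z \right)} = \sqrt{-4 + F}$
$l = 67$
$Q{\left(-6,10 \right)} \left(-95\right) l = \sqrt{-4 - 6} \left(-95\right) 67 = \sqrt{-10} \left(-95\right) 67 = i \sqrt{10} \left(-95\right) 67 = - 95 i \sqrt{10} \cdot 67 = - 6365 i \sqrt{10}$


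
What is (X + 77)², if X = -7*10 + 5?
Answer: 144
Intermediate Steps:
X = -65 (X = -70 + 5 = -65)
(X + 77)² = (-65 + 77)² = 12² = 144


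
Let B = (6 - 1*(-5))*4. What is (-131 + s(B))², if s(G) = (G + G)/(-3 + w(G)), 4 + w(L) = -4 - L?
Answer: 439569/25 ≈ 17583.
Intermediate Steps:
B = 44 (B = (6 + 5)*4 = 11*4 = 44)
w(L) = -8 - L (w(L) = -4 + (-4 - L) = -8 - L)
s(G) = 2*G/(-11 - G) (s(G) = (G + G)/(-3 + (-8 - G)) = (2*G)/(-11 - G) = 2*G/(-11 - G))
(-131 + s(B))² = (-131 - 2*44/(11 + 44))² = (-131 - 2*44/55)² = (-131 - 2*44*1/55)² = (-131 - 8/5)² = (-663/5)² = 439569/25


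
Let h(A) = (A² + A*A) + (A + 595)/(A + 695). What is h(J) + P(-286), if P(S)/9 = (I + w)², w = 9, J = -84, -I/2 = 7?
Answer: 8760418/611 ≈ 14338.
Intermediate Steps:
I = -14 (I = -2*7 = -14)
P(S) = 225 (P(S) = 9*(-14 + 9)² = 9*(-5)² = 9*25 = 225)
h(A) = 2*A² + (595 + A)/(695 + A) (h(A) = (A² + A²) + (595 + A)/(695 + A) = 2*A² + (595 + A)/(695 + A))
h(J) + P(-286) = (595 - 84 + 2*(-84)³ + 1390*(-84)²)/(695 - 84) + 225 = (595 - 84 + 2*(-592704) + 1390*7056)/611 + 225 = (595 - 84 - 1185408 + 9807840)/611 + 225 = (1/611)*8622943 + 225 = 8622943/611 + 225 = 8760418/611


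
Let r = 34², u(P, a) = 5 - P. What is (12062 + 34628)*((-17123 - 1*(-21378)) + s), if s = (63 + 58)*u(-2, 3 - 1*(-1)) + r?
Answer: 292186020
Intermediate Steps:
r = 1156
s = 2003 (s = (63 + 58)*(5 - 1*(-2)) + 1156 = 121*(5 + 2) + 1156 = 121*7 + 1156 = 847 + 1156 = 2003)
(12062 + 34628)*((-17123 - 1*(-21378)) + s) = (12062 + 34628)*((-17123 - 1*(-21378)) + 2003) = 46690*((-17123 + 21378) + 2003) = 46690*(4255 + 2003) = 46690*6258 = 292186020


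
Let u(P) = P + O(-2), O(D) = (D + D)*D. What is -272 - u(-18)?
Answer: -262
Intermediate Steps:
O(D) = 2*D² (O(D) = (2*D)*D = 2*D²)
u(P) = 8 + P (u(P) = P + 2*(-2)² = P + 2*4 = P + 8 = 8 + P)
-272 - u(-18) = -272 - (8 - 18) = -272 - 1*(-10) = -272 + 10 = -262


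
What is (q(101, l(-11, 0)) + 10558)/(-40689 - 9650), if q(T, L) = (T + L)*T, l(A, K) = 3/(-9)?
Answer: -62176/151017 ≈ -0.41172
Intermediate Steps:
l(A, K) = -1/3 (l(A, K) = 3*(-1/9) = -1/3)
q(T, L) = T*(L + T) (q(T, L) = (L + T)*T = T*(L + T))
(q(101, l(-11, 0)) + 10558)/(-40689 - 9650) = (101*(-1/3 + 101) + 10558)/(-40689 - 9650) = (101*(302/3) + 10558)/(-50339) = (30502/3 + 10558)*(-1/50339) = (62176/3)*(-1/50339) = -62176/151017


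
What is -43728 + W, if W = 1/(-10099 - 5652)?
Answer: -688759729/15751 ≈ -43728.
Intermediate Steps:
W = -1/15751 (W = 1/(-15751) = -1/15751 ≈ -6.3488e-5)
-43728 + W = -43728 - 1/15751 = -688759729/15751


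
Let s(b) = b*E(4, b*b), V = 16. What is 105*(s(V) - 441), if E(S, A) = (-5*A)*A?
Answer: -550548705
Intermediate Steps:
E(S, A) = -5*A²
s(b) = -5*b⁵ (s(b) = b*(-5*b⁴) = -5*b⁵)
105*(s(V) - 441) = 105*(-5*16⁵ - 441) = 105*(-5*1048576 - 441) = 105*(-5242880 - 441) = 105*(-5243321) = -550548705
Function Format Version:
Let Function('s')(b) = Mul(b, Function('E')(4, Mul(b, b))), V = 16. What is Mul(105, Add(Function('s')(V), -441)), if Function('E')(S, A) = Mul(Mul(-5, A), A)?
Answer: -550548705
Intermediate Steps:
Function('E')(S, A) = Mul(-5, Pow(A, 2))
Function('s')(b) = Mul(-5, Pow(b, 5)) (Function('s')(b) = Mul(b, Mul(-5, Pow(Mul(b, b), 2))) = Mul(b, Mul(-5, Pow(Pow(b, 2), 2))) = Mul(b, Mul(-5, Pow(b, 4))) = Mul(-5, Pow(b, 5)))
Mul(105, Add(Function('s')(V), -441)) = Mul(105, Add(Mul(-5, Pow(16, 5)), -441)) = Mul(105, Add(Mul(-5, 1048576), -441)) = Mul(105, Add(-5242880, -441)) = Mul(105, -5243321) = -550548705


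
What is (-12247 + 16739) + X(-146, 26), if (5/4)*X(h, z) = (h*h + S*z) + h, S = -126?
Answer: 94036/5 ≈ 18807.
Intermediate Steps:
X(h, z) = -504*z/5 + 4*h/5 + 4*h**2/5 (X(h, z) = 4*((h*h - 126*z) + h)/5 = 4*((h**2 - 126*z) + h)/5 = 4*(h + h**2 - 126*z)/5 = -504*z/5 + 4*h/5 + 4*h**2/5)
(-12247 + 16739) + X(-146, 26) = (-12247 + 16739) + (-504/5*26 + (4/5)*(-146) + (4/5)*(-146)**2) = 4492 + (-13104/5 - 584/5 + (4/5)*21316) = 4492 + (-13104/5 - 584/5 + 85264/5) = 4492 + 71576/5 = 94036/5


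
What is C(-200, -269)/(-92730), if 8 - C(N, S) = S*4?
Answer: -542/46365 ≈ -0.011690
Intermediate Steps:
C(N, S) = 8 - 4*S (C(N, S) = 8 - S*4 = 8 - 4*S)
C(-200, -269)/(-92730) = (8 - 4*(-269))/(-92730) = (8 + 1076)*(-1/92730) = 1084*(-1/92730) = -542/46365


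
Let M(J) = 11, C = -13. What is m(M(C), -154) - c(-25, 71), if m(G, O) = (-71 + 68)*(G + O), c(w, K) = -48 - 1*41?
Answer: 518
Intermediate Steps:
c(w, K) = -89 (c(w, K) = -48 - 41 = -89)
m(G, O) = -3*G - 3*O (m(G, O) = -3*(G + O) = -3*G - 3*O)
m(M(C), -154) - c(-25, 71) = (-3*11 - 3*(-154)) - 1*(-89) = (-33 + 462) + 89 = 429 + 89 = 518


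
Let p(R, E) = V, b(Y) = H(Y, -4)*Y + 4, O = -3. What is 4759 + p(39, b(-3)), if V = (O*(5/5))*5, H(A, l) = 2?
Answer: 4744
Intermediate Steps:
b(Y) = 4 + 2*Y (b(Y) = 2*Y + 4 = 4 + 2*Y)
V = -15 (V = -15/5*5 = -3*1*5 = -3*5 = -15)
p(R, E) = -15
4759 + p(39, b(-3)) = 4759 - 15 = 4744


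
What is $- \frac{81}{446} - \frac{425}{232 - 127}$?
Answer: $- \frac{39611}{9366} \approx -4.2292$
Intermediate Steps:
$- \frac{81}{446} - \frac{425}{232 - 127} = \left(-81\right) \frac{1}{446} - \frac{425}{105} = - \frac{81}{446} - \frac{85}{21} = - \frac{39611}{9366}$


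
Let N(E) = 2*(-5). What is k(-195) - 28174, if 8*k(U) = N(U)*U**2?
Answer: -302821/4 ≈ -75705.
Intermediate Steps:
N(E) = -10
k(U) = -5*U**2/4 (k(U) = (-10*U**2)/8 = -5*U**2/4)
k(-195) - 28174 = -5/4*(-195)**2 - 28174 = -5/4*38025 - 28174 = -190125/4 - 28174 = -302821/4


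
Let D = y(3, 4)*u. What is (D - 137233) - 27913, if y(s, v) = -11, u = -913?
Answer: -155103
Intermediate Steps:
D = 10043 (D = -11*(-913) = 10043)
(D - 137233) - 27913 = (10043 - 137233) - 27913 = -127190 - 27913 = -155103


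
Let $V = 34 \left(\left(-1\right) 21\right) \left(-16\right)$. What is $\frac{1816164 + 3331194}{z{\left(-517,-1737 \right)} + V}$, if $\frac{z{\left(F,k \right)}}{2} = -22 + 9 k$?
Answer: $- \frac{2573679}{9943} \approx -258.84$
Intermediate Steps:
$z{\left(F,k \right)} = -44 + 18 k$ ($z{\left(F,k \right)} = 2 \left(-22 + 9 k\right) = -44 + 18 k$)
$V = 11424$ ($V = 34 \left(-21\right) \left(-16\right) = \left(-714\right) \left(-16\right) = 11424$)
$\frac{1816164 + 3331194}{z{\left(-517,-1737 \right)} + V} = \frac{1816164 + 3331194}{\left(-44 + 18 \left(-1737\right)\right) + 11424} = \frac{5147358}{\left(-44 - 31266\right) + 11424} = \frac{5147358}{-31310 + 11424} = \frac{5147358}{-19886} = 5147358 \left(- \frac{1}{19886}\right) = - \frac{2573679}{9943}$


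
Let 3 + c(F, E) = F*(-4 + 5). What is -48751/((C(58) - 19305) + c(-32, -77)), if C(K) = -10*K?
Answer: 48751/19920 ≈ 2.4473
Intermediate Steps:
c(F, E) = -3 + F (c(F, E) = -3 + F*(-4 + 5) = -3 + F*1 = -3 + F)
-48751/((C(58) - 19305) + c(-32, -77)) = -48751/((-10*58 - 19305) + (-3 - 32)) = -48751/((-580 - 19305) - 35) = -48751/(-19885 - 35) = -48751/(-19920) = -48751*(-1/19920) = 48751/19920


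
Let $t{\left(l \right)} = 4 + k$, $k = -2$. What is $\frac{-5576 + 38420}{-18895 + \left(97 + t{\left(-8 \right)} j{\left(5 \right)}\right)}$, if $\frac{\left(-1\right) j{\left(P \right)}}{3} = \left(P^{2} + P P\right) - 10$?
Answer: $- \frac{5474}{3173} \approx -1.7252$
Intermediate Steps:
$j{\left(P \right)} = 30 - 6 P^{2}$ ($j{\left(P \right)} = - 3 \left(\left(P^{2} + P P\right) - 10\right) = - 3 \left(\left(P^{2} + P^{2}\right) - 10\right) = - 3 \left(2 P^{2} - 10\right) = - 3 \left(-10 + 2 P^{2}\right) = 30 - 6 P^{2}$)
$t{\left(l \right)} = 2$ ($t{\left(l \right)} = 4 - 2 = 2$)
$\frac{-5576 + 38420}{-18895 + \left(97 + t{\left(-8 \right)} j{\left(5 \right)}\right)} = \frac{-5576 + 38420}{-18895 + \left(97 + 2 \left(30 - 6 \cdot 5^{2}\right)\right)} = \frac{32844}{-18895 + \left(97 + 2 \left(30 - 150\right)\right)} = \frac{32844}{-18895 + \left(97 + 2 \left(-120\right)\right)} = \frac{32844}{-18895 + \left(97 - 240\right)} = \frac{32844}{-18895 - 143} = \frac{32844}{-19038} = 32844 \left(- \frac{1}{19038}\right) = - \frac{5474}{3173}$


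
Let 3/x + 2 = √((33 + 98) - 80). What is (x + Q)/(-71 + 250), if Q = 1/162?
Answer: 1019/1362906 + 3*√51/8413 ≈ 0.0032942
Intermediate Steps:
Q = 1/162 ≈ 0.0061728
x = 3/(-2 + √51) (x = 3/(-2 + √((33 + 98) - 80)) = 3/(-2 + √(131 - 80)) = 3/(-2 + √51) ≈ 0.58350)
(x + Q)/(-71 + 250) = ((6/47 + 3*√51/47) + 1/162)/(-71 + 250) = (1019/7614 + 3*√51/47)/179 = (1019/7614 + 3*√51/47)*(1/179) = 1019/1362906 + 3*√51/8413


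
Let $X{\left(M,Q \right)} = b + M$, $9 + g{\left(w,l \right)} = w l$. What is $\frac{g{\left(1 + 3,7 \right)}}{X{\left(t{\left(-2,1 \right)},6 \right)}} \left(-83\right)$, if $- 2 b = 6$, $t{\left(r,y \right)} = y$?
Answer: $\frac{1577}{2} \approx 788.5$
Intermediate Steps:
$b = -3$ ($b = \left(- \frac{1}{2}\right) 6 = -3$)
$g{\left(w,l \right)} = -9 + l w$ ($g{\left(w,l \right)} = -9 + w l = -9 + l w$)
$X{\left(M,Q \right)} = -3 + M$
$\frac{g{\left(1 + 3,7 \right)}}{X{\left(t{\left(-2,1 \right)},6 \right)}} \left(-83\right) = \frac{-9 + 7 \left(1 + 3\right)}{-3 + 1} \left(-83\right) = \frac{-9 + 7 \cdot 4}{-2} \left(-83\right) = \left(-9 + 28\right) \left(- \frac{1}{2}\right) \left(-83\right) = 19 \left(- \frac{1}{2}\right) \left(-83\right) = \left(- \frac{19}{2}\right) \left(-83\right) = \frac{1577}{2}$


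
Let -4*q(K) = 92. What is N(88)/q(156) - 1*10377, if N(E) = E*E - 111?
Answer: -246304/23 ≈ -10709.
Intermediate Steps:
N(E) = -111 + E**2 (N(E) = E**2 - 111 = -111 + E**2)
q(K) = -23 (q(K) = -1/4*92 = -23)
N(88)/q(156) - 1*10377 = (-111 + 88**2)/(-23) - 1*10377 = (-111 + 7744)*(-1/23) - 10377 = 7633*(-1/23) - 10377 = -7633/23 - 10377 = -246304/23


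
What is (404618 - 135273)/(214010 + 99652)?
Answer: 269345/313662 ≈ 0.85871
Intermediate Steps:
(404618 - 135273)/(214010 + 99652) = 269345/313662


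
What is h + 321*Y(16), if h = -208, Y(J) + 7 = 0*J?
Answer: -2455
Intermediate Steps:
Y(J) = -7 (Y(J) = -7 + 0*J = -7 + 0 = -7)
h + 321*Y(16) = -208 + 321*(-7) = -208 - 2247 = -2455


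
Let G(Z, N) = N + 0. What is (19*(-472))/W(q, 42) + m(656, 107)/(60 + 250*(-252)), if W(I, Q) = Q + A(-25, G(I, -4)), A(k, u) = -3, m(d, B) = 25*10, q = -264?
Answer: -18815189/81822 ≈ -229.95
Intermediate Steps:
m(d, B) = 250
G(Z, N) = N
W(I, Q) = -3 + Q (W(I, Q) = Q - 3 = -3 + Q)
(19*(-472))/W(q, 42) + m(656, 107)/(60 + 250*(-252)) = (19*(-472))/(-3 + 42) + 250/(60 + 250*(-252)) = -8968/39 + 250/(60 - 63000) = -8968*1/39 + 250/(-62940) = -8968/39 + 250*(-1/62940) = -8968/39 - 25/6294 = -18815189/81822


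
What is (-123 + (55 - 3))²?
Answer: 5041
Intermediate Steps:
(-123 + (55 - 3))² = (-123 + 52)² = (-71)² = 5041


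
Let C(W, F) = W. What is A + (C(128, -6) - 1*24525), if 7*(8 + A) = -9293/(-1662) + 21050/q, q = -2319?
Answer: -73160214807/2997694 ≈ -24406.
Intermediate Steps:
A = -25474289/2997694 (A = -8 + (-9293/(-1662) + 21050/(-2319))/7 = -8 + (-9293*(-1/1662) + 21050*(-1/2319))/7 = -8 + (9293/1662 - 21050/2319)/7 = -8 + (1/7)*(-1492737/428242) = -8 - 1492737/2997694 = -25474289/2997694 ≈ -8.4980)
A + (C(128, -6) - 1*24525) = -25474289/2997694 + (128 - 1*24525) = -25474289/2997694 + (128 - 24525) = -25474289/2997694 - 24397 = -73160214807/2997694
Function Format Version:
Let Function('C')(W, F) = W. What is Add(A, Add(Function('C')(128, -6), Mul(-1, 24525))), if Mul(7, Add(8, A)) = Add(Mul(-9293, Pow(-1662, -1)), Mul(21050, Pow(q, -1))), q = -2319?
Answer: Rational(-73160214807, 2997694) ≈ -24406.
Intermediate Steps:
A = Rational(-25474289, 2997694) (A = Add(-8, Mul(Rational(1, 7), Add(Mul(-9293, Pow(-1662, -1)), Mul(21050, Pow(-2319, -1))))) = Add(-8, Mul(Rational(1, 7), Add(Mul(-9293, Rational(-1, 1662)), Mul(21050, Rational(-1, 2319))))) = Add(-8, Mul(Rational(1, 7), Add(Rational(9293, 1662), Rational(-21050, 2319)))) = Add(-8, Mul(Rational(1, 7), Rational(-1492737, 428242))) = Add(-8, Rational(-1492737, 2997694)) = Rational(-25474289, 2997694) ≈ -8.4980)
Add(A, Add(Function('C')(128, -6), Mul(-1, 24525))) = Add(Rational(-25474289, 2997694), Add(128, Mul(-1, 24525))) = Add(Rational(-25474289, 2997694), Add(128, -24525)) = Add(Rational(-25474289, 2997694), -24397) = Rational(-73160214807, 2997694)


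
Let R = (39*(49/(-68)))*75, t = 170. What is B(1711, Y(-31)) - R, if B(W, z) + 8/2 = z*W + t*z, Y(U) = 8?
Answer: 1166317/68 ≈ 17152.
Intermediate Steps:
R = -143325/68 (R = (39*(49*(-1/68)))*75 = (39*(-49/68))*75 = -1911/68*75 = -143325/68 ≈ -2107.7)
B(W, z) = -4 + 170*z + W*z (B(W, z) = -4 + (z*W + 170*z) = -4 + (W*z + 170*z) = -4 + (170*z + W*z) = -4 + 170*z + W*z)
B(1711, Y(-31)) - R = (-4 + 170*8 + 1711*8) - 1*(-143325/68) = (-4 + 1360 + 13688) + 143325/68 = 15044 + 143325/68 = 1166317/68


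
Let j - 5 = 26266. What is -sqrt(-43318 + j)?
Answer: -I*sqrt(17047) ≈ -130.56*I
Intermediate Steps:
j = 26271 (j = 5 + 26266 = 26271)
-sqrt(-43318 + j) = -sqrt(-43318 + 26271) = -sqrt(-17047) = -I*sqrt(17047)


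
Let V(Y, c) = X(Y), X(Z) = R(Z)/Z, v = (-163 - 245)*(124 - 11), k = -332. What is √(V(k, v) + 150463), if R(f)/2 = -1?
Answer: 29*√4930034/166 ≈ 387.90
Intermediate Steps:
R(f) = -2 (R(f) = 2*(-1) = -2)
v = -46104 (v = -408*113 = -46104)
X(Z) = -2/Z
V(Y, c) = -2/Y
√(V(k, v) + 150463) = √(-2/(-332) + 150463) = √(-2*(-1/332) + 150463) = √(1/166 + 150463) = √(24976859/166) = 29*√4930034/166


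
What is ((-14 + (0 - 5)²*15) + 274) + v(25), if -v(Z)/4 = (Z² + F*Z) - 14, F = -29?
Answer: 1091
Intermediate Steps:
v(Z) = 56 - 4*Z² + 116*Z (v(Z) = -4*((Z² - 29*Z) - 14) = -4*(-14 + Z² - 29*Z) = 56 - 4*Z² + 116*Z)
((-14 + (0 - 5)²*15) + 274) + v(25) = ((-14 + (0 - 5)²*15) + 274) + (56 - 4*25² + 116*25) = ((-14 + (-5)²*15) + 274) + (56 - 4*625 + 2900) = ((-14 + 25*15) + 274) + (56 - 2500 + 2900) = ((-14 + 375) + 274) + 456 = (361 + 274) + 456 = 635 + 456 = 1091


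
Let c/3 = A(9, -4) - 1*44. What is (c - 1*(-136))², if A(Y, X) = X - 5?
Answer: 529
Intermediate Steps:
A(Y, X) = -5 + X
c = -159 (c = 3*((-5 - 4) - 1*44) = 3*(-9 - 44) = 3*(-53) = -159)
(c - 1*(-136))² = (-159 - 1*(-136))² = (-159 + 136)² = (-23)² = 529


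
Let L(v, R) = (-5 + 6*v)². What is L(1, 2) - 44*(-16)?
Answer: 705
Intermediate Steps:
L(1, 2) - 44*(-16) = (-5 + 6*1)² - 44*(-16) = (-5 + 6)² + 704 = 1² + 704 = 1 + 704 = 705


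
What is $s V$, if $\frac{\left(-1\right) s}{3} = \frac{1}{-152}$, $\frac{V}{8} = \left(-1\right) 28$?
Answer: $- \frac{84}{19} \approx -4.4211$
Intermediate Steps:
$V = -224$ ($V = 8 \left(\left(-1\right) 28\right) = 8 \left(-28\right) = -224$)
$s = \frac{3}{152}$ ($s = - \frac{3}{-152} = \left(-3\right) \left(- \frac{1}{152}\right) = \frac{3}{152} \approx 0.019737$)
$s V = \frac{3}{152} \left(-224\right) = - \frac{84}{19}$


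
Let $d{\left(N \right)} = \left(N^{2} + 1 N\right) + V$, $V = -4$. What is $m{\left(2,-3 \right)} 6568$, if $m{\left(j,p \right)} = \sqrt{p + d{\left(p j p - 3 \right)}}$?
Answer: $6568 \sqrt{233} \approx 1.0026 \cdot 10^{5}$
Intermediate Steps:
$d{\left(N \right)} = -4 + N + N^{2}$ ($d{\left(N \right)} = \left(N^{2} + 1 N\right) - 4 = \left(N^{2} + N\right) - 4 = \left(N + N^{2}\right) - 4 = -4 + N + N^{2}$)
$m{\left(j,p \right)} = \sqrt{-7 + p + \left(-3 + j p^{2}\right)^{2} + j p^{2}}$ ($m{\left(j,p \right)} = \sqrt{p + \left(-4 + \left(p j p - 3\right) + \left(p j p - 3\right)^{2}\right)} = \sqrt{p + \left(-4 + \left(j p p - 3\right) + \left(j p p - 3\right)^{2}\right)} = \sqrt{p + \left(-4 + \left(j p^{2} - 3\right) + \left(j p^{2} - 3\right)^{2}\right)} = \sqrt{p + \left(-4 + \left(-3 + j p^{2}\right) + \left(-3 + j p^{2}\right)^{2}\right)} = \sqrt{p + \left(-7 + \left(-3 + j p^{2}\right)^{2} + j p^{2}\right)} = \sqrt{-7 + p + \left(-3 + j p^{2}\right)^{2} + j p^{2}}$)
$m{\left(2,-3 \right)} 6568 = \sqrt{-7 - 3 + \left(-3 + 2 \left(-3\right)^{2}\right)^{2} + 2 \left(-3\right)^{2}} \cdot 6568 = \sqrt{-7 - 3 + \left(-3 + 2 \cdot 9\right)^{2} + 2 \cdot 9} \cdot 6568 = \sqrt{-7 - 3 + \left(-3 + 18\right)^{2} + 18} \cdot 6568 = \sqrt{-7 - 3 + 15^{2} + 18} \cdot 6568 = \sqrt{-7 - 3 + 225 + 18} \cdot 6568 = \sqrt{233} \cdot 6568 = 6568 \sqrt{233}$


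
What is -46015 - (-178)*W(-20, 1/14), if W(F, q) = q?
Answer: -322016/7 ≈ -46002.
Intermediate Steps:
-46015 - (-178)*W(-20, 1/14) = -46015 - (-178)/14 = -46015 - 1*(-89/7) = -46015 + 89/7 = -322016/7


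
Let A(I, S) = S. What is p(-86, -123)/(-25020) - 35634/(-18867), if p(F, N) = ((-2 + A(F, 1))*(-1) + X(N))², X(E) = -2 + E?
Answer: 50121974/39337695 ≈ 1.2741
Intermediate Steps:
p(F, N) = (-1 + N)² (p(F, N) = ((-2 + 1)*(-1) + (-2 + N))² = (-1*(-1) + (-2 + N))² = (1 + (-2 + N))² = (-1 + N)²)
p(-86, -123)/(-25020) - 35634/(-18867) = (-1 - 123)²/(-25020) - 35634/(-18867) = (-124)²*(-1/25020) - 35634*(-1/18867) = 15376*(-1/25020) + 11878/6289 = -3844/6255 + 11878/6289 = 50121974/39337695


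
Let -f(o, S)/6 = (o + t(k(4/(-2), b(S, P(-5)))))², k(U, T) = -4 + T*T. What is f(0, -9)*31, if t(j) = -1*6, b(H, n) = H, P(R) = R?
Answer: -6696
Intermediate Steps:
k(U, T) = -4 + T²
t(j) = -6
f(o, S) = -6*(-6 + o)² (f(o, S) = -6*(o - 6)² = -6*(-6 + o)²)
f(0, -9)*31 = -6*(-6 + 0)²*31 = -6*(-6)²*31 = -6*36*31 = -216*31 = -6696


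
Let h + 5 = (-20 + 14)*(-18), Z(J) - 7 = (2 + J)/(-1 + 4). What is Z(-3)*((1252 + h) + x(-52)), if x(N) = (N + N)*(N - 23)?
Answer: 183100/3 ≈ 61033.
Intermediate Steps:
Z(J) = 23/3 + J/3 (Z(J) = 7 + (2 + J)/(-1 + 4) = 7 + (2 + J)/3 = 7 + (2 + J)*(⅓) = 7 + (⅔ + J/3) = 23/3 + J/3)
h = 103 (h = -5 + (-20 + 14)*(-18) = -5 - 6*(-18) = -5 + 108 = 103)
x(N) = 2*N*(-23 + N) (x(N) = (2*N)*(-23 + N) = 2*N*(-23 + N))
Z(-3)*((1252 + h) + x(-52)) = (23/3 + (⅓)*(-3))*((1252 + 103) + 2*(-52)*(-23 - 52)) = (23/3 - 1)*(1355 + 2*(-52)*(-75)) = 20*(1355 + 7800)/3 = (20/3)*9155 = 183100/3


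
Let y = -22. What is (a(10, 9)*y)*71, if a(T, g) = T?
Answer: -15620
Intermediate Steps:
(a(10, 9)*y)*71 = (10*(-22))*71 = -220*71 = -15620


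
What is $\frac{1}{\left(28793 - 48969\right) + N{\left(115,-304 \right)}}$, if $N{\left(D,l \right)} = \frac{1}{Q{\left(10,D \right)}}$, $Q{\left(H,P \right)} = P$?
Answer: $- \frac{115}{2320239} \approx -4.9564 \cdot 10^{-5}$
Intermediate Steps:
$N{\left(D,l \right)} = \frac{1}{D}$
$\frac{1}{\left(28793 - 48969\right) + N{\left(115,-304 \right)}} = \frac{1}{\left(28793 - 48969\right) + \frac{1}{115}} = \frac{1}{-20176 + \frac{1}{115}} = \frac{1}{- \frac{2320239}{115}} = - \frac{115}{2320239}$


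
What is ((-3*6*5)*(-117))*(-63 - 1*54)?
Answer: -1232010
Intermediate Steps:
((-3*6*5)*(-117))*(-63 - 1*54) = (-18*5*(-117))*(-63 - 54) = -90*(-117)*(-117) = 10530*(-117) = -1232010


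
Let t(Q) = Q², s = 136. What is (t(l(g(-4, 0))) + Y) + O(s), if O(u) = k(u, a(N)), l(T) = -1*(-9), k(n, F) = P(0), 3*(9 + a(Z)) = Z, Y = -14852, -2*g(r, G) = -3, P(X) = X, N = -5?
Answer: -14771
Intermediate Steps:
g(r, G) = 3/2 (g(r, G) = -½*(-3) = 3/2)
a(Z) = -9 + Z/3
k(n, F) = 0
l(T) = 9
O(u) = 0
(t(l(g(-4, 0))) + Y) + O(s) = (9² - 14852) + 0 = (81 - 14852) + 0 = -14771 + 0 = -14771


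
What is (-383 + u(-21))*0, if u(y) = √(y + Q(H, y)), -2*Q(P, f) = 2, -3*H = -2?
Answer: 0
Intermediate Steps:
H = ⅔ (H = -⅓*(-2) = ⅔ ≈ 0.66667)
Q(P, f) = -1 (Q(P, f) = -½*2 = -1)
u(y) = √(-1 + y) (u(y) = √(y - 1) = √(-1 + y))
(-383 + u(-21))*0 = (-383 + √(-1 - 21))*0 = (-383 + √(-22))*0 = (-383 + I*√22)*0 = 0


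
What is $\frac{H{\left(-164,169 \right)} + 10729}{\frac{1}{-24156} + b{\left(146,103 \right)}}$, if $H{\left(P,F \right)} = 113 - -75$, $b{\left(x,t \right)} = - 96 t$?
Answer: $- \frac{263711052}{238854529} \approx -1.1041$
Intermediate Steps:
$H{\left(P,F \right)} = 188$ ($H{\left(P,F \right)} = 113 + 75 = 188$)
$\frac{H{\left(-164,169 \right)} + 10729}{\frac{1}{-24156} + b{\left(146,103 \right)}} = \frac{188 + 10729}{\frac{1}{-24156} - 9888} = \frac{10917}{- \frac{1}{24156} - 9888} = \frac{10917}{- \frac{238854529}{24156}} = 10917 \left(- \frac{24156}{238854529}\right) = - \frac{263711052}{238854529}$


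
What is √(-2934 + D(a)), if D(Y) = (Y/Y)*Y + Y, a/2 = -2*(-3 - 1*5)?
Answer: I*√2870 ≈ 53.572*I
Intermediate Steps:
a = 32 (a = 2*(-2*(-3 - 1*5)) = 2*(-2*(-3 - 5)) = 2*(-2*(-8)) = 2*16 = 32)
D(Y) = 2*Y (D(Y) = 1*Y + Y = Y + Y = 2*Y)
√(-2934 + D(a)) = √(-2934 + 2*32) = √(-2934 + 64) = √(-2870) = I*√2870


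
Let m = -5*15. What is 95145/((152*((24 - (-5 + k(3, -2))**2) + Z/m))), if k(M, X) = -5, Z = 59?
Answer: -7135875/875368 ≈ -8.1519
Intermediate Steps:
m = -75
95145/((152*((24 - (-5 + k(3, -2))**2) + Z/m))) = 95145/((152*((24 - (-5 - 5)**2) + 59/(-75)))) = 95145/((152*((24 - 1*(-10)**2) + 59*(-1/75)))) = 95145/((152*((24 - 1*100) - 59/75))) = 95145/((152*((24 - 100) - 59/75))) = 95145/((152*(-76 - 59/75))) = 95145/((152*(-5759/75))) = 95145/(-875368/75) = 95145*(-75/875368) = -7135875/875368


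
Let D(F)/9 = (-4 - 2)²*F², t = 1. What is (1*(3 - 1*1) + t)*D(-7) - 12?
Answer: 47616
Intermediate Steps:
D(F) = 324*F² (D(F) = 9*((-4 - 2)²*F²) = 9*((-6)²*F²) = 9*(36*F²) = 324*F²)
(1*(3 - 1*1) + t)*D(-7) - 12 = (1*(3 - 1*1) + 1)*(324*(-7)²) - 12 = (1*(3 - 1) + 1)*(324*49) - 12 = (1*2 + 1)*15876 - 12 = (2 + 1)*15876 - 12 = 3*15876 - 12 = 47628 - 12 = 47616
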